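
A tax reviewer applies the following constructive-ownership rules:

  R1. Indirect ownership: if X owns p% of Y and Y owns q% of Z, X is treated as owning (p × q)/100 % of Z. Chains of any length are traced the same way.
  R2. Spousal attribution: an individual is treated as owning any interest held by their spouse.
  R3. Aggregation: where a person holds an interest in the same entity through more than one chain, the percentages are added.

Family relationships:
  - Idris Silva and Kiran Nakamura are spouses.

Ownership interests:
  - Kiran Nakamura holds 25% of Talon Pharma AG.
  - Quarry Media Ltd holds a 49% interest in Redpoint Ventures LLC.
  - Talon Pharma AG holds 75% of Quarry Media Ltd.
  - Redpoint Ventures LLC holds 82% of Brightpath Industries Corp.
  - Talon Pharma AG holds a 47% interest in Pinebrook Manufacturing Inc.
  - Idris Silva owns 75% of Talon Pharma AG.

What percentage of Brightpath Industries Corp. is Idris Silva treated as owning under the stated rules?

By spousal attribution (R2), Idris Silva is treated as also owning Kiran Nakamura's interest in Talon Pharma AG, giving 75% + 25% = 100%.
Chain via Talon Pharma AG → Quarry Media Ltd → Redpoint Ventures LLC (R1): 100% × 75% × 49% × 82% = 30.135% of Brightpath Industries Corp.

30.135%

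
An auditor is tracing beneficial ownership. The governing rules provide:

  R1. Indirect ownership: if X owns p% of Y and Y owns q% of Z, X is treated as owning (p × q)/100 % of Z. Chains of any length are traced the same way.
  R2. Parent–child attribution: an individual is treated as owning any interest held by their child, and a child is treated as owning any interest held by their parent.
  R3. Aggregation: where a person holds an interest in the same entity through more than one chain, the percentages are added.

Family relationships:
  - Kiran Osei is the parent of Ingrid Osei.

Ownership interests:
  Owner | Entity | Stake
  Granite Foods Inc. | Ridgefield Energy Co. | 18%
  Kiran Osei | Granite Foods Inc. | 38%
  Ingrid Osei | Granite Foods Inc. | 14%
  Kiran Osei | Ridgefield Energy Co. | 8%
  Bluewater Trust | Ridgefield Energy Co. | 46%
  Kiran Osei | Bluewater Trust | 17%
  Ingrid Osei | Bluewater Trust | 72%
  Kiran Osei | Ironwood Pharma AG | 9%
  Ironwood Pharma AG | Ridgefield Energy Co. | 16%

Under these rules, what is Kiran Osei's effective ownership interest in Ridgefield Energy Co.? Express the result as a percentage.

59.74%

By parent–child attribution (R2), Kiran Osei is treated as also owning Ingrid Osei's interest in Bluewater Trust, giving 17% + 72% = 89%.
By parent–child attribution (R2), Kiran Osei is treated as also owning Ingrid Osei's interest in Granite Foods Inc, giving 38% + 14% = 52%.
Chain via Bluewater Trust (R1): 89% × 46% = 40.94% of Ridgefield Energy Co.
Chain via Granite Foods Inc. (R1): 52% × 18% = 9.36% of Ridgefield Energy Co.
Chain via Ironwood Pharma AG (R1): 9% × 16% = 1.44% of Ridgefield Energy Co.
Direct interest in Ridgefield Energy Co: 8%.
Aggregating (R3): 40.94% + 9.36% + 1.44% + 8% = 59.74%.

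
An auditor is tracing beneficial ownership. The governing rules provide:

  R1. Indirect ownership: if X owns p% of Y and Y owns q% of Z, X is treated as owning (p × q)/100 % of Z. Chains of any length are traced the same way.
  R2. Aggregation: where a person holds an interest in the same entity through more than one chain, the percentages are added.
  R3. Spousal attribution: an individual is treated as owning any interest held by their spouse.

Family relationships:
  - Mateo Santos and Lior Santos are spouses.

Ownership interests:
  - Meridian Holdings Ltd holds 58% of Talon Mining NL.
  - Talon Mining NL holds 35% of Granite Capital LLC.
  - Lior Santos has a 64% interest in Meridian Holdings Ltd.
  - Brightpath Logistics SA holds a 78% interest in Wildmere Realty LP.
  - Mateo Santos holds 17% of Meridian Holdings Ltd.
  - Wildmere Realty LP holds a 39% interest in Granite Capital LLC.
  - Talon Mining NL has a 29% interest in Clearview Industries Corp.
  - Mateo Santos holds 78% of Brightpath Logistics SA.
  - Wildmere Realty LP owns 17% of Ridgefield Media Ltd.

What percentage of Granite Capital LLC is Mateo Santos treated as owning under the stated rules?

40.1706%

By spousal attribution (R3), Mateo Santos is treated as also owning Lior Santos's interest in Meridian Holdings Ltd, giving 17% + 64% = 81%.
Chain via Meridian Holdings Ltd → Talon Mining NL (R1): 81% × 58% × 35% = 16.443% of Granite Capital LLC.
Chain via Brightpath Logistics SA → Wildmere Realty LP (R1): 78% × 78% × 39% = 23.7276% of Granite Capital LLC.
Aggregating (R2): 16.443% + 23.7276% = 40.1706%.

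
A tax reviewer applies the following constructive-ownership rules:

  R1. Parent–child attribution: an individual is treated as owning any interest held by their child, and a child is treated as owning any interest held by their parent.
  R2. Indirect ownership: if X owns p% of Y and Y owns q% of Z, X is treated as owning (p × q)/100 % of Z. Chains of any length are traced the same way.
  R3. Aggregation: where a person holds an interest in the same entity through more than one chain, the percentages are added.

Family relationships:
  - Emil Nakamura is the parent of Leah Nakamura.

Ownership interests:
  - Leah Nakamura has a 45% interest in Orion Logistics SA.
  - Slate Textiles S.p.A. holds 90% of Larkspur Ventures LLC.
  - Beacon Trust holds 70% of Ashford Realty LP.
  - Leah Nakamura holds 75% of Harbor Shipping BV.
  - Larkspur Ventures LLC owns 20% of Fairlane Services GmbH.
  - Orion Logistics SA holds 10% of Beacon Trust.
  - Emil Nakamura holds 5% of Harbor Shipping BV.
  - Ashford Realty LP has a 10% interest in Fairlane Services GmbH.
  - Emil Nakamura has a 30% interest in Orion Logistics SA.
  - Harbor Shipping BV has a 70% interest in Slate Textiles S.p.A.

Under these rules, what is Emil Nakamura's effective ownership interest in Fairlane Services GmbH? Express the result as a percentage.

10.605%

By parent–child attribution (R1), Emil Nakamura is treated as also owning Leah Nakamura's interest in Orion Logistics SA, giving 30% + 45% = 75%.
By parent–child attribution (R1), Emil Nakamura is treated as also owning Leah Nakamura's interest in Harbor Shipping BV, giving 5% + 75% = 80%.
Chain via Orion Logistics SA → Beacon Trust → Ashford Realty LP (R2): 75% × 10% × 70% × 10% = 0.525% of Fairlane Services GmbH.
Chain via Harbor Shipping BV → Slate Textiles S.p.A. → Larkspur Ventures LLC (R2): 80% × 70% × 90% × 20% = 10.08% of Fairlane Services GmbH.
Aggregating (R3): 0.525% + 10.08% = 10.605%.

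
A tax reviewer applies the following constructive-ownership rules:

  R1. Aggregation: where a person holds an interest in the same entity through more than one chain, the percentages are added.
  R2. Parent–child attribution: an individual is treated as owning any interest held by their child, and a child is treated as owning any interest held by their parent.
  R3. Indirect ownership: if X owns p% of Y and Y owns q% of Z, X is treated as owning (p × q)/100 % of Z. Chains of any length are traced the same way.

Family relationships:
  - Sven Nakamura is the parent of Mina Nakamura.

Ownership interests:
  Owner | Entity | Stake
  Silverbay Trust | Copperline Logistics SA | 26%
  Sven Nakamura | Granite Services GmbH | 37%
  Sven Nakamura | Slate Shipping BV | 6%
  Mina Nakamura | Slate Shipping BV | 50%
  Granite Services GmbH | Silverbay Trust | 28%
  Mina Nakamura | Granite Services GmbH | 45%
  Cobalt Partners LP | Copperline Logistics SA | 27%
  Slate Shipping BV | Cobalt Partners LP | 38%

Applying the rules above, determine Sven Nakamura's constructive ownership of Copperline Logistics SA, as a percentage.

11.7152%

By parent–child attribution (R2), Sven Nakamura is treated as also owning Mina Nakamura's interest in Slate Shipping BV, giving 6% + 50% = 56%.
By parent–child attribution (R2), Sven Nakamura is treated as also owning Mina Nakamura's interest in Granite Services GmbH, giving 37% + 45% = 82%.
Chain via Slate Shipping BV → Cobalt Partners LP (R3): 56% × 38% × 27% = 5.7456% of Copperline Logistics SA.
Chain via Granite Services GmbH → Silverbay Trust (R3): 82% × 28% × 26% = 5.9696% of Copperline Logistics SA.
Aggregating (R1): 5.7456% + 5.9696% = 11.7152%.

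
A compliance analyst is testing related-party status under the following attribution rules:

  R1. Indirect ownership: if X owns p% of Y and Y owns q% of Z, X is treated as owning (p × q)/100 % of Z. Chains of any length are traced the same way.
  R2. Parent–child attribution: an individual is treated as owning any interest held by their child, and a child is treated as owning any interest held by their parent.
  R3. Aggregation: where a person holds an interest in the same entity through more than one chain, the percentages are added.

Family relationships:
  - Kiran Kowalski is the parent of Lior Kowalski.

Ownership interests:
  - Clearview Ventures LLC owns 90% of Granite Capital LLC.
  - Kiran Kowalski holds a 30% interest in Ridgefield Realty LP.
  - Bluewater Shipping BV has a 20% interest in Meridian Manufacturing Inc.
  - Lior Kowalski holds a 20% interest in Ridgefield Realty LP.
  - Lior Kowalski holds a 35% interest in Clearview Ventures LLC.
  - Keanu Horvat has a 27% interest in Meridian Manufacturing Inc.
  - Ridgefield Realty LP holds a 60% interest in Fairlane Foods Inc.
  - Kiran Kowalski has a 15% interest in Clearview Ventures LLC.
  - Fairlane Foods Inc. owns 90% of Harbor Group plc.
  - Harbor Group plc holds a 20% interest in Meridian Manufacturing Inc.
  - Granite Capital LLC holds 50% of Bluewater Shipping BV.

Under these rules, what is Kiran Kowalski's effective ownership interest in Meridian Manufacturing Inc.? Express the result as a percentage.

By parent–child attribution (R2), Kiran Kowalski is treated as also owning Lior Kowalski's interest in Clearview Ventures LLC, giving 15% + 35% = 50%.
By parent–child attribution (R2), Kiran Kowalski is treated as also owning Lior Kowalski's interest in Ridgefield Realty LP, giving 30% + 20% = 50%.
Chain via Clearview Ventures LLC → Granite Capital LLC → Bluewater Shipping BV (R1): 50% × 90% × 50% × 20% = 4.5% of Meridian Manufacturing Inc.
Chain via Ridgefield Realty LP → Fairlane Foods Inc. → Harbor Group plc (R1): 50% × 60% × 90% × 20% = 5.4% of Meridian Manufacturing Inc.
Aggregating (R3): 4.5% + 5.4% = 9.9%.

9.9%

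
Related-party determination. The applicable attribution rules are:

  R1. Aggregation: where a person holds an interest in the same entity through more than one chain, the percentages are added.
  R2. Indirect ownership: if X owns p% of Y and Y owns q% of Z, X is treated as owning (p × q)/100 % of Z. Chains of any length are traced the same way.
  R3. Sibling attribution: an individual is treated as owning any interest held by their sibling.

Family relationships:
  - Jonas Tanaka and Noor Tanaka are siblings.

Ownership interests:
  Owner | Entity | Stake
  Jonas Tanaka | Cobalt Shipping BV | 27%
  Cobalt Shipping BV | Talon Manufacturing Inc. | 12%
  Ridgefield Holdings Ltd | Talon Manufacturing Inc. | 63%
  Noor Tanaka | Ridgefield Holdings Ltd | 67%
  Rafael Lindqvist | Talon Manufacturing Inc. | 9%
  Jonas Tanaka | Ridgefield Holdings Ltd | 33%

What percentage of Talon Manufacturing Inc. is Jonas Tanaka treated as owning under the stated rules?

By sibling attribution (R3), Jonas Tanaka is treated as also owning Noor Tanaka's interest in Ridgefield Holdings Ltd, giving 33% + 67% = 100%.
Chain via Cobalt Shipping BV (R2): 27% × 12% = 3.24% of Talon Manufacturing Inc.
Chain via Ridgefield Holdings Ltd (R2): 100% × 63% = 63% of Talon Manufacturing Inc.
Aggregating (R1): 3.24% + 63% = 66.24%.

66.24%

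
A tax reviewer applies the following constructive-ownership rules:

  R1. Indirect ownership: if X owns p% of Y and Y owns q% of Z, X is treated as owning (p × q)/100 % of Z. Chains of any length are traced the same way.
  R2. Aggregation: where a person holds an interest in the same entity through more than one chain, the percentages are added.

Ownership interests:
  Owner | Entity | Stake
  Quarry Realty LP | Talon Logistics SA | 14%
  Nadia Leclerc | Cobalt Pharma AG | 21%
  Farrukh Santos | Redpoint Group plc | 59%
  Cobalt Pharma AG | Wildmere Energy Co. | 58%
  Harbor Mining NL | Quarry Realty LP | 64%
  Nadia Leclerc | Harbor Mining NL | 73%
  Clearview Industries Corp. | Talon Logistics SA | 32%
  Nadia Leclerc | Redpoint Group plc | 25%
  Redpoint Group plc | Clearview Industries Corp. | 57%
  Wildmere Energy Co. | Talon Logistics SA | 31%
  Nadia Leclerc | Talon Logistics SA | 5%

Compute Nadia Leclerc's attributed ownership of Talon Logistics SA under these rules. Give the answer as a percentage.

19.8766%

Chain via Harbor Mining NL → Quarry Realty LP (R1): 73% × 64% × 14% = 6.5408% of Talon Logistics SA.
Chain via Redpoint Group plc → Clearview Industries Corp. (R1): 25% × 57% × 32% = 4.56% of Talon Logistics SA.
Chain via Cobalt Pharma AG → Wildmere Energy Co. (R1): 21% × 58% × 31% = 3.7758% of Talon Logistics SA.
Direct interest in Talon Logistics SA: 5%.
Aggregating (R2): 6.5408% + 4.56% + 3.7758% + 5% = 19.8766%.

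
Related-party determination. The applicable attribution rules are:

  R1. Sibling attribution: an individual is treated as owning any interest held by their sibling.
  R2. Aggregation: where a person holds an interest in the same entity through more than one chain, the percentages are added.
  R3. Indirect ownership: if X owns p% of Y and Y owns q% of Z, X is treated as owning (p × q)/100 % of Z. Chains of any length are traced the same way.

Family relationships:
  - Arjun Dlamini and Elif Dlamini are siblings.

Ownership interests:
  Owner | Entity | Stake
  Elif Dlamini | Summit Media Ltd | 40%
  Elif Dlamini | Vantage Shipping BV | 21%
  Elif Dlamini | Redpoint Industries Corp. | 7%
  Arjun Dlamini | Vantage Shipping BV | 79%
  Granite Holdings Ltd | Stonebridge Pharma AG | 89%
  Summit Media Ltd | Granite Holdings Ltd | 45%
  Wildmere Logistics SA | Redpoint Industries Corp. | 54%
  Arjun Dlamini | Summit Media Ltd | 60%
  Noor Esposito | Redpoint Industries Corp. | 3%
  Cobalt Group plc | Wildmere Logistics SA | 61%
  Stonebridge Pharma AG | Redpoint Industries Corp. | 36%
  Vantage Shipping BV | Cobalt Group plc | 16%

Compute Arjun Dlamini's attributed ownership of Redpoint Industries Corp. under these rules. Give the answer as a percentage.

By sibling attribution (R1), Arjun Dlamini is treated as also owning Elif Dlamini's interest in Vantage Shipping BV, giving 79% + 21% = 100%.
By sibling attribution (R1), Arjun Dlamini is treated as also owning Elif Dlamini's interest in Summit Media Ltd, giving 60% + 40% = 100%.
By sibling attribution (R1), Arjun Dlamini is treated as owning Elif Dlamini's 7% interest in Redpoint Industries Corp.
Chain via Vantage Shipping BV → Cobalt Group plc → Wildmere Logistics SA (R3): 100% × 16% × 61% × 54% = 5.2704% of Redpoint Industries Corp.
Chain via Summit Media Ltd → Granite Holdings Ltd → Stonebridge Pharma AG (R3): 100% × 45% × 89% × 36% = 14.418% of Redpoint Industries Corp.
Direct interest in Redpoint Industries Corp: 7%.
Aggregating (R2): 5.2704% + 14.418% + 7% = 26.6884%.

26.6884%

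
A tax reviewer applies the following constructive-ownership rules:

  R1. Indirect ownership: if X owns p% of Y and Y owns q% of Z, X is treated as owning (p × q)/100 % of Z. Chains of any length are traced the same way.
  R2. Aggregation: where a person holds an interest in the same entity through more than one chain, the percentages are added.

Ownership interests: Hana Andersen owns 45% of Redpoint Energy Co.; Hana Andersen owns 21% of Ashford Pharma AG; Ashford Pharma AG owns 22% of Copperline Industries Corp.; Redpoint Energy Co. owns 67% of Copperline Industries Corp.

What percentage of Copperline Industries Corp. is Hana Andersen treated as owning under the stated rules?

Chain via Redpoint Energy Co. (R1): 45% × 67% = 30.15% of Copperline Industries Corp.
Chain via Ashford Pharma AG (R1): 21% × 22% = 4.62% of Copperline Industries Corp.
Aggregating (R2): 30.15% + 4.62% = 34.77%.

34.77%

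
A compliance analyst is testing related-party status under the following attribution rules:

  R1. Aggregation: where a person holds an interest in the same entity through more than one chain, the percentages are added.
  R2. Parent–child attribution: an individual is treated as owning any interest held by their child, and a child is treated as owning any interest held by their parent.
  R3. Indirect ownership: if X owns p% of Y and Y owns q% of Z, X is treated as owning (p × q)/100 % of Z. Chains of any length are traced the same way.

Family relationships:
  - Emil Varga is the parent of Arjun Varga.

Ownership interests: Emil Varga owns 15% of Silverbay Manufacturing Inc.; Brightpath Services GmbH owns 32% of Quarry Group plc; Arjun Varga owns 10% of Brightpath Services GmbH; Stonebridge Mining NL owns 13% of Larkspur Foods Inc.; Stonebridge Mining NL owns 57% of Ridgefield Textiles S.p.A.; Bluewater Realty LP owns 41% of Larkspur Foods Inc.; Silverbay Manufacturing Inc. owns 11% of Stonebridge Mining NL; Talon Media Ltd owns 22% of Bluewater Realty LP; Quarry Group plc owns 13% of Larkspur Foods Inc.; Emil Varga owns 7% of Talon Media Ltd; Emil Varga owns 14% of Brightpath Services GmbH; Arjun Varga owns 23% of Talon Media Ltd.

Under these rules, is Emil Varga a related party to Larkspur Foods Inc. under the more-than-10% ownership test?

No

By parent–child attribution (R2), Emil Varga is treated as also owning Arjun Varga's interest in Talon Media Ltd, giving 7% + 23% = 30%.
By parent–child attribution (R2), Emil Varga is treated as also owning Arjun Varga's interest in Brightpath Services GmbH, giving 14% + 10% = 24%.
Chain via Talon Media Ltd → Bluewater Realty LP (R3): 30% × 22% × 41% = 2.706% of Larkspur Foods Inc.
Chain via Brightpath Services GmbH → Quarry Group plc (R3): 24% × 32% × 13% = 0.9984% of Larkspur Foods Inc.
Chain via Silverbay Manufacturing Inc. → Stonebridge Mining NL (R3): 15% × 11% × 13% = 0.2145% of Larkspur Foods Inc.
Aggregating (R1): 2.706% + 0.9984% + 0.2145% = 3.9189%.
3.9189% does not exceed the 10% threshold, so Emil is not a related party to Larkspur Foods Inc.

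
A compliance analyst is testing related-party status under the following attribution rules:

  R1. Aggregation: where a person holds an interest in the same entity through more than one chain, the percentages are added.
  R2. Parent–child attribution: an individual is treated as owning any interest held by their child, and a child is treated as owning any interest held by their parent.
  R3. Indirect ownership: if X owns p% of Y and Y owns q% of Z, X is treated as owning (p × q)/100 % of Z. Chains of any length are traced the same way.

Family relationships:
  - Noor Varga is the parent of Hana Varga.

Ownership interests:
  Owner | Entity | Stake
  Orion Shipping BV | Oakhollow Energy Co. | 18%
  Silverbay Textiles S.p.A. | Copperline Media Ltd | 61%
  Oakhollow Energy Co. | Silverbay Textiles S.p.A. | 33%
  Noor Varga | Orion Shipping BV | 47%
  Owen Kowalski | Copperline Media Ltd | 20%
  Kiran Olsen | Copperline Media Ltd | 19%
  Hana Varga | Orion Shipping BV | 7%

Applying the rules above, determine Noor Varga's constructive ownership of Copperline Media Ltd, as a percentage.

By parent–child attribution (R2), Noor Varga is treated as also owning Hana Varga's interest in Orion Shipping BV, giving 47% + 7% = 54%.
Chain via Orion Shipping BV → Oakhollow Energy Co. → Silverbay Textiles S.p.A. (R3): 54% × 18% × 33% × 61% = 1.956636% of Copperline Media Ltd.

1.956636%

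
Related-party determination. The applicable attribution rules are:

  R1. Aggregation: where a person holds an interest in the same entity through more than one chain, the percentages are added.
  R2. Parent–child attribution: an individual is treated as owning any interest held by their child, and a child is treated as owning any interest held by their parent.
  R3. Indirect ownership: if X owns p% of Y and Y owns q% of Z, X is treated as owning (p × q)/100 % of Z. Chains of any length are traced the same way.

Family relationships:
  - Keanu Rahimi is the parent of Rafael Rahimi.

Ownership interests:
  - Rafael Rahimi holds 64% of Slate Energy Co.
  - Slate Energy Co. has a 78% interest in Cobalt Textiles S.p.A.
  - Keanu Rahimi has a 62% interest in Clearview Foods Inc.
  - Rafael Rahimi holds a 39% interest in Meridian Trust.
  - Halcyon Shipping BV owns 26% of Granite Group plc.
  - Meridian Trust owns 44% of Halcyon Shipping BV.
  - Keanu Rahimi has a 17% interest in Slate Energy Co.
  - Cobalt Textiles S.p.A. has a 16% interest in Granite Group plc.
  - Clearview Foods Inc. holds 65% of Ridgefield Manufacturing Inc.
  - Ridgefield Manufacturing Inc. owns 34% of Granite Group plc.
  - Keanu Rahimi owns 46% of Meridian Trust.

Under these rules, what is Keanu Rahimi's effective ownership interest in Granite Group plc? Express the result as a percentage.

By parent–child attribution (R2), Keanu Rahimi is treated as also owning Rafael Rahimi's interest in Slate Energy Co, giving 17% + 64% = 81%.
By parent–child attribution (R2), Keanu Rahimi is treated as also owning Rafael Rahimi's interest in Meridian Trust, giving 46% + 39% = 85%.
Chain via Clearview Foods Inc. → Ridgefield Manufacturing Inc. (R3): 62% × 65% × 34% = 13.702% of Granite Group plc.
Chain via Slate Energy Co. → Cobalt Textiles S.p.A. (R3): 81% × 78% × 16% = 10.1088% of Granite Group plc.
Chain via Meridian Trust → Halcyon Shipping BV (R3): 85% × 44% × 26% = 9.724% of Granite Group plc.
Aggregating (R1): 13.702% + 10.1088% + 9.724% = 33.5348%.

33.5348%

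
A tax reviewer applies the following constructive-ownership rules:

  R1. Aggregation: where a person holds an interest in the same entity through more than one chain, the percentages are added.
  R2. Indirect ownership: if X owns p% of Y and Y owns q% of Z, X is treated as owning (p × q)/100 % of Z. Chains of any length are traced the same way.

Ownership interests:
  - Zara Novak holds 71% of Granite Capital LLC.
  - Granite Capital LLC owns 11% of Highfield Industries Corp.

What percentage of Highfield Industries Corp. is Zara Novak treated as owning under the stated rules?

7.81%

Chain via Granite Capital LLC (R2): 71% × 11% = 7.81% of Highfield Industries Corp.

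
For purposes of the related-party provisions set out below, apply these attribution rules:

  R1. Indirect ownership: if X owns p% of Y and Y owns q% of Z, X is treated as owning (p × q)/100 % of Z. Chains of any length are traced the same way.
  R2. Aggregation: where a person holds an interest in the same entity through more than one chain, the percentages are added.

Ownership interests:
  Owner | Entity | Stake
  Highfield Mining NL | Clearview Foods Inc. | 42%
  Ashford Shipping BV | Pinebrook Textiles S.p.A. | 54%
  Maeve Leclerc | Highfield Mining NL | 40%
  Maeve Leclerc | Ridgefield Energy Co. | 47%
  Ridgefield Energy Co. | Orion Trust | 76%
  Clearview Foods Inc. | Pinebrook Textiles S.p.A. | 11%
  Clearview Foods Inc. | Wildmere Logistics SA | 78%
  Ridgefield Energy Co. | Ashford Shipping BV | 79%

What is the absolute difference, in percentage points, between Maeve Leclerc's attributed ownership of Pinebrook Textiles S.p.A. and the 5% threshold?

Chain via Ridgefield Energy Co. → Ashford Shipping BV (R1): 47% × 79% × 54% = 20.0502% of Pinebrook Textiles S.p.A.
Chain via Highfield Mining NL → Clearview Foods Inc. (R1): 40% × 42% × 11% = 1.848% of Pinebrook Textiles S.p.A.
Aggregating (R2): 20.0502% + 1.848% = 21.8982%.
21.8982% exceeds the 5% threshold by 16.8982 percentage points.

16.8982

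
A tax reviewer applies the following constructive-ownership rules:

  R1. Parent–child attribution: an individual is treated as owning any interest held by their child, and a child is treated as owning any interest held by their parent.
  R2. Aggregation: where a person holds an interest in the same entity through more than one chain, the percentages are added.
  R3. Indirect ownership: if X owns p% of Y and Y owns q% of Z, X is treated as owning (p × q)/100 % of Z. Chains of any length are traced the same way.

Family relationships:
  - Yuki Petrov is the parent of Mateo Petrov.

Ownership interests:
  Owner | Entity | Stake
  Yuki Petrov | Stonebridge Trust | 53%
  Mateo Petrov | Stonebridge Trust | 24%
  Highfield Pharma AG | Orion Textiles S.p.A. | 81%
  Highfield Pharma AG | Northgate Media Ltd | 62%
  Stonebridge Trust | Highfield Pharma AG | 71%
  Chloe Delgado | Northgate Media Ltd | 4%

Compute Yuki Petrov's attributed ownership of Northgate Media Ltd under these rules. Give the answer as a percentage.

By parent–child attribution (R1), Yuki Petrov is treated as also owning Mateo Petrov's interest in Stonebridge Trust, giving 53% + 24% = 77%.
Chain via Stonebridge Trust → Highfield Pharma AG (R3): 77% × 71% × 62% = 33.8954% of Northgate Media Ltd.

33.8954%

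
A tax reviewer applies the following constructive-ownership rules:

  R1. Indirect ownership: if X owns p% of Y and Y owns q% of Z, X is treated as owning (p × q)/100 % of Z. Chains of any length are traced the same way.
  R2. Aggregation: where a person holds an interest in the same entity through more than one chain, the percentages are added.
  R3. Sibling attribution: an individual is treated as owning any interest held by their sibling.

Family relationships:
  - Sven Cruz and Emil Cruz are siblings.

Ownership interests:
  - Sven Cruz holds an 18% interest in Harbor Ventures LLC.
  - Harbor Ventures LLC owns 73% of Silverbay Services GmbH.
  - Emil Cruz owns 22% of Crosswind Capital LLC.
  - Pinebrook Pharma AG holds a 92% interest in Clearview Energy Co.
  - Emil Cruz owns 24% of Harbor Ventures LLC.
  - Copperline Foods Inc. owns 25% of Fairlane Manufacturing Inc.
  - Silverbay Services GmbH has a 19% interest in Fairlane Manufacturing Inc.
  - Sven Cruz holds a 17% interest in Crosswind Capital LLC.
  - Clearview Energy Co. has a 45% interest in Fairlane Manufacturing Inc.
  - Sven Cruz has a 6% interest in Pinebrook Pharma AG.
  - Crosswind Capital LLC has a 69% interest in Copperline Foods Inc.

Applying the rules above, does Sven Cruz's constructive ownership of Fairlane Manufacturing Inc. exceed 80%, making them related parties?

By sibling attribution (R3), Sven Cruz is treated as also owning Emil Cruz's interest in Harbor Ventures LLC, giving 18% + 24% = 42%.
By sibling attribution (R3), Sven Cruz is treated as also owning Emil Cruz's interest in Crosswind Capital LLC, giving 17% + 22% = 39%.
Chain via Harbor Ventures LLC → Silverbay Services GmbH (R1): 42% × 73% × 19% = 5.8254% of Fairlane Manufacturing Inc.
Chain via Crosswind Capital LLC → Copperline Foods Inc. (R1): 39% × 69% × 25% = 6.7275% of Fairlane Manufacturing Inc.
Chain via Pinebrook Pharma AG → Clearview Energy Co. (R1): 6% × 92% × 45% = 2.484% of Fairlane Manufacturing Inc.
Aggregating (R2): 5.8254% + 6.7275% + 2.484% = 15.0369%.
15.0369% does not exceed the 80% threshold, so Sven is not a related party to Fairlane Manufacturing Inc.

No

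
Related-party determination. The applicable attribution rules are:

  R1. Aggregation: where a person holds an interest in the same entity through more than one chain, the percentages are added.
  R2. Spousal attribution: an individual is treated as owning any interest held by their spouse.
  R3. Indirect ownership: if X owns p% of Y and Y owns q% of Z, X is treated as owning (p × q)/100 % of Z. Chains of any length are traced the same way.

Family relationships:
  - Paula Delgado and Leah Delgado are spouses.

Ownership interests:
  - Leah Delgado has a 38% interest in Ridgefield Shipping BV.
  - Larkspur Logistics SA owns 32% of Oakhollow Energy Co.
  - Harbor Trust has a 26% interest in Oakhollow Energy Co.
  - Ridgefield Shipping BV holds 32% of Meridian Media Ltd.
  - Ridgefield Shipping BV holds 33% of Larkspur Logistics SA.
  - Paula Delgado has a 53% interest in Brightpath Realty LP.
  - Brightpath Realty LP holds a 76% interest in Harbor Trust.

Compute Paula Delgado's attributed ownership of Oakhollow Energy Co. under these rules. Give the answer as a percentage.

14.4856%

By spousal attribution (R2), Paula Delgado is treated as owning Leah Delgado's 38% interest in Ridgefield Shipping BV.
Chain via Brightpath Realty LP → Harbor Trust (R3): 53% × 76% × 26% = 10.4728% of Oakhollow Energy Co.
Chain via Ridgefield Shipping BV → Larkspur Logistics SA (R3): 38% × 33% × 32% = 4.0128% of Oakhollow Energy Co.
Aggregating (R1): 10.4728% + 4.0128% = 14.4856%.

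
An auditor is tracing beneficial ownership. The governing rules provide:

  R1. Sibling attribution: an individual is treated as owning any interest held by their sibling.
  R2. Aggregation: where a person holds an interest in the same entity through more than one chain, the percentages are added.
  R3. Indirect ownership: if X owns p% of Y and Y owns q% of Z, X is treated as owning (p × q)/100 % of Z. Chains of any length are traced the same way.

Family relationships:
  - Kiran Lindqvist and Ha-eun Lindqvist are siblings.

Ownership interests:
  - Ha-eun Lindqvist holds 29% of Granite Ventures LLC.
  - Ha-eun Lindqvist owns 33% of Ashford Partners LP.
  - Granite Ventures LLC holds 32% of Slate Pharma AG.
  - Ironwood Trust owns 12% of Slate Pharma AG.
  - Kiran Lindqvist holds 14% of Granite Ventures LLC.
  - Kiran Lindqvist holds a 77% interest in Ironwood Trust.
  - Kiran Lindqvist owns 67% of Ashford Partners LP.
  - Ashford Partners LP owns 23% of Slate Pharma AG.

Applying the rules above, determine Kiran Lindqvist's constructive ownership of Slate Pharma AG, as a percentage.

By sibling attribution (R1), Kiran Lindqvist is treated as also owning Ha-eun Lindqvist's interest in Granite Ventures LLC, giving 14% + 29% = 43%.
By sibling attribution (R1), Kiran Lindqvist is treated as also owning Ha-eun Lindqvist's interest in Ashford Partners LP, giving 67% + 33% = 100%.
Chain via Ironwood Trust (R3): 77% × 12% = 9.24% of Slate Pharma AG.
Chain via Granite Ventures LLC (R3): 43% × 32% = 13.76% of Slate Pharma AG.
Chain via Ashford Partners LP (R3): 100% × 23% = 23% of Slate Pharma AG.
Aggregating (R2): 9.24% + 13.76% + 23% = 46%.

46%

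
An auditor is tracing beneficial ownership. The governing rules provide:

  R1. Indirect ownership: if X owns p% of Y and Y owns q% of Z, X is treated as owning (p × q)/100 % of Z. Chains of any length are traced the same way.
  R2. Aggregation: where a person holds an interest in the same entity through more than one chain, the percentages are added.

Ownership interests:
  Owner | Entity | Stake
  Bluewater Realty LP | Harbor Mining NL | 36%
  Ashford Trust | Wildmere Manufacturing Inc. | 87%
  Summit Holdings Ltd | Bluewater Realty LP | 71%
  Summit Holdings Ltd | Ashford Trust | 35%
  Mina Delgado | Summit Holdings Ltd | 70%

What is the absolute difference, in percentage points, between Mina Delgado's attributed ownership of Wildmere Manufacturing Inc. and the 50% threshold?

28.685

Chain via Summit Holdings Ltd → Ashford Trust (R1): 70% × 35% × 87% = 21.315% of Wildmere Manufacturing Inc.
21.315% falls short of the 50% threshold by 28.685 percentage points.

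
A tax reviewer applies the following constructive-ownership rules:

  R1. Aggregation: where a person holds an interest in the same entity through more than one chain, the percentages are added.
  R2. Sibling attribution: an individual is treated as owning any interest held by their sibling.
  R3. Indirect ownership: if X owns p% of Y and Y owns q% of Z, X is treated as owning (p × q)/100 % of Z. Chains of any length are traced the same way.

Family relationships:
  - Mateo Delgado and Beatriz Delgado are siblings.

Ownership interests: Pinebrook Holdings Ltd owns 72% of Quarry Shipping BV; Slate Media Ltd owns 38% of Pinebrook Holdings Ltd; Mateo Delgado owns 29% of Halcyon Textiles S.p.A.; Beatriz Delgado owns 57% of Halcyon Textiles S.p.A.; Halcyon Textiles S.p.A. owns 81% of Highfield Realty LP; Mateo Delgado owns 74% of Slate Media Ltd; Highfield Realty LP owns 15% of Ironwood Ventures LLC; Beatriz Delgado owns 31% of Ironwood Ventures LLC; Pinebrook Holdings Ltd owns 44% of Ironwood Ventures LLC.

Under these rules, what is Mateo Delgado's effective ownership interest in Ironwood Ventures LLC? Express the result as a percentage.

53.8218%

By sibling attribution (R2), Mateo Delgado is treated as also owning Beatriz Delgado's interest in Halcyon Textiles S.p.A, giving 29% + 57% = 86%.
By sibling attribution (R2), Mateo Delgado is treated as owning Beatriz Delgado's 31% interest in Ironwood Ventures LLC.
Chain via Slate Media Ltd → Pinebrook Holdings Ltd (R3): 74% × 38% × 44% = 12.3728% of Ironwood Ventures LLC.
Chain via Halcyon Textiles S.p.A. → Highfield Realty LP (R3): 86% × 81% × 15% = 10.449% of Ironwood Ventures LLC.
Direct interest in Ironwood Ventures LLC: 31%.
Aggregating (R1): 12.3728% + 10.449% + 31% = 53.8218%.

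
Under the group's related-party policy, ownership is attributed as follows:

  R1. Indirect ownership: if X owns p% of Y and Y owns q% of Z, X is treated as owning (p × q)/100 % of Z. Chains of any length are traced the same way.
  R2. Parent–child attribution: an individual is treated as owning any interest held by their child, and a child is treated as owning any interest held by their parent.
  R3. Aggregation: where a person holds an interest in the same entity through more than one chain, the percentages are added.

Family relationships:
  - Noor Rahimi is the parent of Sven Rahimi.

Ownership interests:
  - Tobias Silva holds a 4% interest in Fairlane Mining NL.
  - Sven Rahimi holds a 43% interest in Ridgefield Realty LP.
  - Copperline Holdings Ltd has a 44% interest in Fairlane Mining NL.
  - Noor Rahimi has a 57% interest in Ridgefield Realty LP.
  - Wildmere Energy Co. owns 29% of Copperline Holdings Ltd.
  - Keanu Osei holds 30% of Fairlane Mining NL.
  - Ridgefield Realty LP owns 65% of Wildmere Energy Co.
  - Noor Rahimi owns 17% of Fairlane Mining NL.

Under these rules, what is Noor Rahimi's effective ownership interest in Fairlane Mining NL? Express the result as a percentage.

By parent–child attribution (R2), Noor Rahimi is treated as also owning Sven Rahimi's interest in Ridgefield Realty LP, giving 57% + 43% = 100%.
Chain via Ridgefield Realty LP → Wildmere Energy Co. → Copperline Holdings Ltd (R1): 100% × 65% × 29% × 44% = 8.294% of Fairlane Mining NL.
Direct interest in Fairlane Mining NL: 17%.
Aggregating (R3): 8.294% + 17% = 25.294%.

25.294%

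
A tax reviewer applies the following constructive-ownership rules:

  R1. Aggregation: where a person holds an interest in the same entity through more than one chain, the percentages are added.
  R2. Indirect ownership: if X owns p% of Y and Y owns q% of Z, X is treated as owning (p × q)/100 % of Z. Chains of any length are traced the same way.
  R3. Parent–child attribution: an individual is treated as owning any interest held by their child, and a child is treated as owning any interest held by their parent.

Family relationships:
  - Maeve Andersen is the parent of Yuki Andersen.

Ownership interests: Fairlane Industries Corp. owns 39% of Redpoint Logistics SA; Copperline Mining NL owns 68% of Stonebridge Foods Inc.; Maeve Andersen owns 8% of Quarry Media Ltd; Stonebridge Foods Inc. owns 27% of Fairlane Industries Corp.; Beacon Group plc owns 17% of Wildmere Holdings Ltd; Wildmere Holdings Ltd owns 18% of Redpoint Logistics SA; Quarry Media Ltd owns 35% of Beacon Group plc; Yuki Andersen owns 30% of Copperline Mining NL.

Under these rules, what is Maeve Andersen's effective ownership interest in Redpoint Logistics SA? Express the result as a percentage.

By parent–child attribution (R3), Maeve Andersen is treated as owning Yuki Andersen's 30% interest in Copperline Mining NL.
Chain via Quarry Media Ltd → Beacon Group plc → Wildmere Holdings Ltd (R2): 8% × 35% × 17% × 18% = 0.08568% of Redpoint Logistics SA.
Chain via Copperline Mining NL → Stonebridge Foods Inc. → Fairlane Industries Corp. (R2): 30% × 68% × 27% × 39% = 2.14812% of Redpoint Logistics SA.
Aggregating (R1): 0.08568% + 2.14812% = 2.2338%.

2.2338%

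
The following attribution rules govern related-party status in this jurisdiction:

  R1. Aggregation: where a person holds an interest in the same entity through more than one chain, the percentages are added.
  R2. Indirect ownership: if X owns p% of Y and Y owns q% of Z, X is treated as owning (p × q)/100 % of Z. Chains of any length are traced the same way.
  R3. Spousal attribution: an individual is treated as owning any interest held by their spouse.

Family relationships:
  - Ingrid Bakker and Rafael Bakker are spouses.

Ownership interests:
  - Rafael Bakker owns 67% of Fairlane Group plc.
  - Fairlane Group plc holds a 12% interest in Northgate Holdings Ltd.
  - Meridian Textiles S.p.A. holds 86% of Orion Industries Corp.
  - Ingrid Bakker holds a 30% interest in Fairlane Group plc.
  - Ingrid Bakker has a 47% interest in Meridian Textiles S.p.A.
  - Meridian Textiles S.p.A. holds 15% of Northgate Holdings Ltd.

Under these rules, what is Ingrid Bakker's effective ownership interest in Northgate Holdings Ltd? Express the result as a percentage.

By spousal attribution (R3), Ingrid Bakker is treated as also owning Rafael Bakker's interest in Fairlane Group plc, giving 30% + 67% = 97%.
Chain via Meridian Textiles S.p.A. (R2): 47% × 15% = 7.05% of Northgate Holdings Ltd.
Chain via Fairlane Group plc (R2): 97% × 12% = 11.64% of Northgate Holdings Ltd.
Aggregating (R1): 7.05% + 11.64% = 18.69%.

18.69%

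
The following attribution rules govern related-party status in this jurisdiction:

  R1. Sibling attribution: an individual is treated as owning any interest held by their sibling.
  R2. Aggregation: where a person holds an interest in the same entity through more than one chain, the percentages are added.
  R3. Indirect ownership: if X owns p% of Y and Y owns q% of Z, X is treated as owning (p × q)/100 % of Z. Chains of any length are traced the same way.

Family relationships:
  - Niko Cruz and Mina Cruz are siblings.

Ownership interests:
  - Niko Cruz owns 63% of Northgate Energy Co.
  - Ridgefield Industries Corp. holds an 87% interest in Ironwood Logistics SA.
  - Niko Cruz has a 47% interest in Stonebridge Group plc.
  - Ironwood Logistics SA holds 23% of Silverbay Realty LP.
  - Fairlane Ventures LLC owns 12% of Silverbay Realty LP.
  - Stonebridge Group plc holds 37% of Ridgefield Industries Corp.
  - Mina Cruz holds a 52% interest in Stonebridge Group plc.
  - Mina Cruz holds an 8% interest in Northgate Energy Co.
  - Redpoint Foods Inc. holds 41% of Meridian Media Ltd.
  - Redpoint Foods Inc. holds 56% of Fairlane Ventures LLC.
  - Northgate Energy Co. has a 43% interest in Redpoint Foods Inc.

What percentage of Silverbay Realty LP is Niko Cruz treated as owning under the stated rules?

9.381279%

By sibling attribution (R1), Niko Cruz is treated as also owning Mina Cruz's interest in Stonebridge Group plc, giving 47% + 52% = 99%.
By sibling attribution (R1), Niko Cruz is treated as also owning Mina Cruz's interest in Northgate Energy Co, giving 63% + 8% = 71%.
Chain via Stonebridge Group plc → Ridgefield Industries Corp. → Ironwood Logistics SA (R3): 99% × 37% × 87% × 23% = 7.329663% of Silverbay Realty LP.
Chain via Northgate Energy Co. → Redpoint Foods Inc. → Fairlane Ventures LLC (R3): 71% × 43% × 56% × 12% = 2.051616% of Silverbay Realty LP.
Aggregating (R2): 7.329663% + 2.051616% = 9.381279%.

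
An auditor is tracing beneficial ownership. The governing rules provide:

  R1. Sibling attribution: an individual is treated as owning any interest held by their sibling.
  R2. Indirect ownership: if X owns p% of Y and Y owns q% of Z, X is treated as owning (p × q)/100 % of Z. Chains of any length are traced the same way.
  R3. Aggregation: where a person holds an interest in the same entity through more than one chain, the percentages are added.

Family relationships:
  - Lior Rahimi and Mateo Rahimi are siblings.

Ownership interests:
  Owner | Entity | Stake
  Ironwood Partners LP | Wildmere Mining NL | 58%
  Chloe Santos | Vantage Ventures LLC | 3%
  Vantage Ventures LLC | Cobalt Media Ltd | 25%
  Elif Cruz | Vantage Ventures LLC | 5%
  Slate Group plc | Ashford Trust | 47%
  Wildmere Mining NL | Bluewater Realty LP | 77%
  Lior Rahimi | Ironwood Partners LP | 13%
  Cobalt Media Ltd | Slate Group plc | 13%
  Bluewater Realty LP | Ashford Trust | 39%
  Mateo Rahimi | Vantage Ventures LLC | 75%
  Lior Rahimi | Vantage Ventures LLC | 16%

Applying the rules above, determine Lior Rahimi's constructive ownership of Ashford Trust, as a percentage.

3.654287%

By sibling attribution (R1), Lior Rahimi is treated as also owning Mateo Rahimi's interest in Vantage Ventures LLC, giving 16% + 75% = 91%.
Chain via Vantage Ventures LLC → Cobalt Media Ltd → Slate Group plc (R2): 91% × 25% × 13% × 47% = 1.390025% of Ashford Trust.
Chain via Ironwood Partners LP → Wildmere Mining NL → Bluewater Realty LP (R2): 13% × 58% × 77% × 39% = 2.264262% of Ashford Trust.
Aggregating (R3): 1.390025% + 2.264262% = 3.654287%.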